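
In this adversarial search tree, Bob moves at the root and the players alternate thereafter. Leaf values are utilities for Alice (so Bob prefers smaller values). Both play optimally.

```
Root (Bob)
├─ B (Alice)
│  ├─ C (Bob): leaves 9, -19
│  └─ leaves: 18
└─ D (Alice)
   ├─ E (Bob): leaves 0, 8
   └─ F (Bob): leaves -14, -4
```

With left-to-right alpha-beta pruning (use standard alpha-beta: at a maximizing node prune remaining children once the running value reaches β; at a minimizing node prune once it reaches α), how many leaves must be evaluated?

6

C [α=-∞,β=+∞]: v=-19
B [α=-∞,β=+∞]: v=18
E [α=-∞,β=18]: v=0
F [α=0,β=18]: v=-14 after child 1 ≤ α → α-cutoff, skip 1
D [α=-∞,β=18]: v=0
Root [α=-∞,β=+∞]: v=0
Leaves evaluated: 6 of 7.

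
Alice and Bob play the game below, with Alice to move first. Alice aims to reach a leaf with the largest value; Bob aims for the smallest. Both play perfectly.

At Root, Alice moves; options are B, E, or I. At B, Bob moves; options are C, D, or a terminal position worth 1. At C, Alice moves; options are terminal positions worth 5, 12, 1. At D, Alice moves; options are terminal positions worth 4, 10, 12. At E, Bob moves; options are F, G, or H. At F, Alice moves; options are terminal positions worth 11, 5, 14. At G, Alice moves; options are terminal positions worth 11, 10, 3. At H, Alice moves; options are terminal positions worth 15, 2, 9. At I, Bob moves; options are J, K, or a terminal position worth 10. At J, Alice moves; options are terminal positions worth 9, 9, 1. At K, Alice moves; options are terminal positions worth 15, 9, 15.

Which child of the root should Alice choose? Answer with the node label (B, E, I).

C (Alice): max(5, 12, 1) = 12
D (Alice): max(4, 10, 12) = 12
B (Bob): min(12, 12, 1) = 1
F (Alice): max(11, 5, 14) = 14
G (Alice): max(11, 10, 3) = 11
H (Alice): max(15, 2, 9) = 15
E (Bob): min(14, 11, 15) = 11
J (Alice): max(9, 9, 1) = 9
K (Alice): max(15, 9, 15) = 15
I (Bob): min(9, 15, 10) = 9
Root (Alice): max(1, 11, 9) = 11
Alice picks the child with the highest value: E (value 11).

E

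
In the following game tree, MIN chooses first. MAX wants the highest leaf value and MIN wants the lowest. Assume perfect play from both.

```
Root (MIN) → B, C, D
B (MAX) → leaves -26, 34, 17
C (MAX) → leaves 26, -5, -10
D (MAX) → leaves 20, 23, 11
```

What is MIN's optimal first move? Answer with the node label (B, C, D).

B (MAX): max(-26, 34, 17) = 34
C (MAX): max(26, -5, -10) = 26
D (MAX): max(20, 23, 11) = 23
Root (MIN): min(34, 26, 23) = 23
MIN picks the child with the lowest value: D (value 23).

D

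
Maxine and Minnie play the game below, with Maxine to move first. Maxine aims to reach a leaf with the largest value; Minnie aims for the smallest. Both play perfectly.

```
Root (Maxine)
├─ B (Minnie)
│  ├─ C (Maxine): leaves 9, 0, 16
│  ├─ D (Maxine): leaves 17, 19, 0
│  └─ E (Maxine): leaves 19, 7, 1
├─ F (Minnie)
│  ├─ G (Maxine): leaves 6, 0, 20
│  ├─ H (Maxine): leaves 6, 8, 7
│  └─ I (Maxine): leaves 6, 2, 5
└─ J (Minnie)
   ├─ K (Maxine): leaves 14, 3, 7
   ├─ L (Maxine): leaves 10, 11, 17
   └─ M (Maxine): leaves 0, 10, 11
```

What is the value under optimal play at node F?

6

G: max(6, 0, 20) = 20
H: max(6, 8, 7) = 8
I: max(6, 2, 5) = 6
F: min(20, 8, 6) = 6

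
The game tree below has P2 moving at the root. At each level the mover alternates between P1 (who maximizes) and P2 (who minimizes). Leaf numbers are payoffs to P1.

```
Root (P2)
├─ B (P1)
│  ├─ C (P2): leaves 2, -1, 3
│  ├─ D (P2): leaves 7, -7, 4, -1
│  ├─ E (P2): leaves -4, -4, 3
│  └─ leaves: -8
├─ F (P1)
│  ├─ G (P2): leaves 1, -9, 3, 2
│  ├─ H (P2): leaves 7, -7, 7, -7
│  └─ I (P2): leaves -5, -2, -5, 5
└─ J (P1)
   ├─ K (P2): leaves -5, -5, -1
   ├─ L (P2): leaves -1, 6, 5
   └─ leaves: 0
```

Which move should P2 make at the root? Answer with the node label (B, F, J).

F

C (P2): min(2, -1, 3) = -1
D (P2): min(7, -7, 4, -1) = -7
E (P2): min(-4, -4, 3) = -4
B (P1): max(-1, -7, -4, -8) = -1
G (P2): min(1, -9, 3, 2) = -9
H (P2): min(7, -7, 7, -7) = -7
I (P2): min(-5, -2, -5, 5) = -5
F (P1): max(-9, -7, -5) = -5
K (P2): min(-5, -5, -1) = -5
L (P2): min(-1, 6, 5) = -1
J (P1): max(-5, -1, 0) = 0
Root (P2): min(-1, -5, 0) = -5
P2 picks the child with the lowest value: F (value -5).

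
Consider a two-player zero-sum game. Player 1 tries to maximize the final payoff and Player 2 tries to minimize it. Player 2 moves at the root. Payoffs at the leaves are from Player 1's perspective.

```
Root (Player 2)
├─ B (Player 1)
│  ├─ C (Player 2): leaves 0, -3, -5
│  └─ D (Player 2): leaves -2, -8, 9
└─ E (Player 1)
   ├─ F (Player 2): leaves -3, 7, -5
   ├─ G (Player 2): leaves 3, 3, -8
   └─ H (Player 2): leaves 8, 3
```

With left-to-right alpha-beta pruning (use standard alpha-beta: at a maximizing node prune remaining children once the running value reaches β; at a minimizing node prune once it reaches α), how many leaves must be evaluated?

C [α=-∞,β=+∞]: v=-5
D [α=-5,β=+∞]: v=-8 after child 2 ≤ α → α-cutoff, skip 1
B [α=-∞,β=+∞]: v=-5
F [α=-∞,β=-5]: v=-5
E [α=-∞,β=-5]: v=-5 after child 1 ≥ β → β-cutoff, skip 2
Root [α=-∞,β=+∞]: v=-5
Leaves evaluated: 8 of 14.

8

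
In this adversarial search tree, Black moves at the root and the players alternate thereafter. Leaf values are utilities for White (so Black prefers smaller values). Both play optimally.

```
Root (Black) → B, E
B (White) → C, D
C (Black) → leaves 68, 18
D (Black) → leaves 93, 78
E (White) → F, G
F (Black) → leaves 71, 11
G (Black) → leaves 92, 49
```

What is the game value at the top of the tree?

C (Black): min(68, 18) = 18
D (Black): min(93, 78) = 78
B (White): max(18, 78) = 78
F (Black): min(71, 11) = 11
G (Black): min(92, 49) = 49
E (White): max(11, 49) = 49
Root (Black): min(78, 49) = 49

49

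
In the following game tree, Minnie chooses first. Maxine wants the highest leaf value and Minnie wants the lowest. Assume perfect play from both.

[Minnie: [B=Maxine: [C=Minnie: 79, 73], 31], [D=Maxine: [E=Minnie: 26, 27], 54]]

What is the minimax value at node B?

73

C: min(79, 73) = 73
B: max(73, 31) = 73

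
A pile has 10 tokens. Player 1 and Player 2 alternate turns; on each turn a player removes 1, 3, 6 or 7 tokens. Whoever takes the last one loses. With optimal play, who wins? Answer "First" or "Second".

First

Compute winning (W) and losing (L) positions by backward induction:
i:   0  1  2  3  4  5  6  7  8  9 10
     W  L  W  L  W  L  W  W  W  W  W
Position 10 is W, so the first player wins.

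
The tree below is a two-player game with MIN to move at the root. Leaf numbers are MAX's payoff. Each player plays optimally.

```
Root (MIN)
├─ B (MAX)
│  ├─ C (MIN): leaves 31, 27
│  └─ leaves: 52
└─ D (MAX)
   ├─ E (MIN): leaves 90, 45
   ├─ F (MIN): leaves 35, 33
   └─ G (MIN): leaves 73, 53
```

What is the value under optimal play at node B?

52

C: min(31, 27) = 27
B: max(27, 52) = 52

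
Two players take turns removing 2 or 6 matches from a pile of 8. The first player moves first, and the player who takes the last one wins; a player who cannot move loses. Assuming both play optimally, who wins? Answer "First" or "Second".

Positions where the player to move wins (W) vs loses (L):
i:   0  1  2  3  4  5  6  7  8
     L  L  W  W  L  L  W  W  L
Position 8 is L, so the second player wins.

Second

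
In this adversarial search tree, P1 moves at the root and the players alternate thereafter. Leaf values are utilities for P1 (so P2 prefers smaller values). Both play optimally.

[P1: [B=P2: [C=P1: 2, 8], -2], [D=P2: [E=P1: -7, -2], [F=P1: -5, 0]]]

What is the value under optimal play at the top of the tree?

-2

C (P1): max(2, 8) = 8
B (P2): min(8, -2) = -2
E (P1): max(-7, -2) = -2
F (P1): max(-5, 0) = 0
D (P2): min(-2, 0) = -2
Root (P1): max(-2, -2) = -2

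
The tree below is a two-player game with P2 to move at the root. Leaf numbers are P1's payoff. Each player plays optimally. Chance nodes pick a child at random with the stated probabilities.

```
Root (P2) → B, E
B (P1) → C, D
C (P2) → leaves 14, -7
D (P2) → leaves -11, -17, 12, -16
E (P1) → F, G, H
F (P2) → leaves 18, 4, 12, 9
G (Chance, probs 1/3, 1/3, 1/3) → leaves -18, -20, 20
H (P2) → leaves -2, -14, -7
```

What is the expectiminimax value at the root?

-7

C (P2): min(14, -7) = -7
D (P2): min(-11, -17, 12, -16) = -17
B (P1): max(-7, -17) = -7
F (P2): min(18, 4, 12, 9) = 4
G (Chance): 1/3·-18 + 1/3·-20 + 1/3·20 = -6
H (P2): min(-2, -14, -7) = -14
E (P1): max(4, -6, -14) = 4
Root (P2): min(-7, 4) = -7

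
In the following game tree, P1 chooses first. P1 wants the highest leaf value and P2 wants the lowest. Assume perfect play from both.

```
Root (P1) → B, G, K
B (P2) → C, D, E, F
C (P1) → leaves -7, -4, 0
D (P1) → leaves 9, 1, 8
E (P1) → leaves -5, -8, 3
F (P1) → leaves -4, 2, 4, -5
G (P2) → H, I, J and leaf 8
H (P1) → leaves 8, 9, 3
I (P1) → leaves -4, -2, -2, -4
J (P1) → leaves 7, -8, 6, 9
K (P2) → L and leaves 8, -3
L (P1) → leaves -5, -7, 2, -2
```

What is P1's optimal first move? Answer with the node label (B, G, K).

C (P1): max(-7, -4, 0) = 0
D (P1): max(9, 1, 8) = 9
E (P1): max(-5, -8, 3) = 3
F (P1): max(-4, 2, 4, -5) = 4
B (P2): min(0, 9, 3, 4) = 0
H (P1): max(8, 9, 3) = 9
I (P1): max(-4, -2, -2, -4) = -2
J (P1): max(7, -8, 6, 9) = 9
G (P2): min(9, -2, 9, 8) = -2
L (P1): max(-5, -7, 2, -2) = 2
K (P2): min(2, 8, -3) = -3
Root (P1): max(0, -2, -3) = 0
P1 picks the child with the highest value: B (value 0).

B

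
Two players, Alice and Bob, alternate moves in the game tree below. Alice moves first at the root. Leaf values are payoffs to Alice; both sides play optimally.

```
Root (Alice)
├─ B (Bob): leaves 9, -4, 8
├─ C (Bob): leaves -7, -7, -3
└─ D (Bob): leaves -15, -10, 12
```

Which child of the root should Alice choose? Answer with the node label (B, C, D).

B

B (Bob): min(9, -4, 8) = -4
C (Bob): min(-7, -7, -3) = -7
D (Bob): min(-15, -10, 12) = -15
Root (Alice): max(-4, -7, -15) = -4
Alice picks the child with the highest value: B (value -4).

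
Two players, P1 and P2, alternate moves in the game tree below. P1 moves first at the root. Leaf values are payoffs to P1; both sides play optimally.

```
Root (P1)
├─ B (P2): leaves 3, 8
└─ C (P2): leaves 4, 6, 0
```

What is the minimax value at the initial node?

3

B (P2): min(3, 8) = 3
C (P2): min(4, 6, 0) = 0
Root (P1): max(3, 0) = 3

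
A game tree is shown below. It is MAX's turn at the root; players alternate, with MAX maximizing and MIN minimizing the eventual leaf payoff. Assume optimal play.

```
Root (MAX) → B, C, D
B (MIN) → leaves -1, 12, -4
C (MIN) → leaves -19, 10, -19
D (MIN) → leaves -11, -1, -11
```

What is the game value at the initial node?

B (MIN): min(-1, 12, -4) = -4
C (MIN): min(-19, 10, -19) = -19
D (MIN): min(-11, -1, -11) = -11
Root (MAX): max(-4, -19, -11) = -4

-4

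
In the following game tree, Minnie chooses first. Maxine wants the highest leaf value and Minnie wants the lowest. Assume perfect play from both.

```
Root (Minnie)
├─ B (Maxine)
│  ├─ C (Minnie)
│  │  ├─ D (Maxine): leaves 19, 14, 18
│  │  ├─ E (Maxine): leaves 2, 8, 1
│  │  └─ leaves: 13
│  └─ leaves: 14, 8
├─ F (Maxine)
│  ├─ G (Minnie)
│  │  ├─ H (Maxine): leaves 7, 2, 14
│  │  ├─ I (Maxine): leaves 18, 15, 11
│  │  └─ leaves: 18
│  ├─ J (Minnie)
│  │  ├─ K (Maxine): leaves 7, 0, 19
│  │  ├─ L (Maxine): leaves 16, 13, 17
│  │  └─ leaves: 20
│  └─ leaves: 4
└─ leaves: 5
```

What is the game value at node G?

H: max(7, 2, 14) = 14
I: max(18, 15, 11) = 18
G: min(14, 18, 18) = 14

14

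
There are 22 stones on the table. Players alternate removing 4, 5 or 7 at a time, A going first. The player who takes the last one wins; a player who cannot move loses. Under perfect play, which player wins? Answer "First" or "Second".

Positions where the player to move wins (W) vs loses (L):
i:   0  1  2  3  4  5  6  7  8  9 10 11 12 13 14 15 16 17 18 19 20 21 22
     L  L  L  L  W  W  W  W  W  W  W  L  L  L  L  W  W  W  W  W  W  W  L
Position 22 is L, so the second player wins.

Second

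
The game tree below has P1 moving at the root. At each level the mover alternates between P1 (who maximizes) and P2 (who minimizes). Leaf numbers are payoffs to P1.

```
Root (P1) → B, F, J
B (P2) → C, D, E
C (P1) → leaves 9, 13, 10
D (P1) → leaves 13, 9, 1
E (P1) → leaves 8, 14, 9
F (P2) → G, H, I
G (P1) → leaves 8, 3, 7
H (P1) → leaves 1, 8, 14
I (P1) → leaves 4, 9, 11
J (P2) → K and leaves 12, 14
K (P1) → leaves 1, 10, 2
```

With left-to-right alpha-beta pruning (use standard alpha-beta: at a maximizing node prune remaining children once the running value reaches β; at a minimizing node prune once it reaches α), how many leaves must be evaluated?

C [α=-∞,β=+∞]: v=13
D [α=-∞,β=13]: v=13 after child 1 ≥ β → β-cutoff, skip 2
E [α=-∞,β=13]: v=14 after child 2 ≥ β → β-cutoff, skip 1
B [α=-∞,β=+∞]: v=13
G [α=13,β=+∞]: v=8
F [α=13,β=+∞]: v=8 after child 1 ≤ α → α-cutoff, skip 2
K [α=13,β=+∞]: v=10
J [α=13,β=+∞]: v=10 after child 1 ≤ α → α-cutoff, skip 2
Root [α=-∞,β=+∞]: v=13
Leaves evaluated: 12 of 23.

12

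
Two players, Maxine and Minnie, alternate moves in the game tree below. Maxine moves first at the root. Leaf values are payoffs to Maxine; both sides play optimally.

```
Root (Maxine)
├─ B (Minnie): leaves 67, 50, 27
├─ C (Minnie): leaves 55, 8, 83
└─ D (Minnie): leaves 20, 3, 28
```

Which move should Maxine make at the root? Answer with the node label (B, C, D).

B

B (Minnie): min(67, 50, 27) = 27
C (Minnie): min(55, 8, 83) = 8
D (Minnie): min(20, 3, 28) = 3
Root (Maxine): max(27, 8, 3) = 27
Maxine picks the child with the highest value: B (value 27).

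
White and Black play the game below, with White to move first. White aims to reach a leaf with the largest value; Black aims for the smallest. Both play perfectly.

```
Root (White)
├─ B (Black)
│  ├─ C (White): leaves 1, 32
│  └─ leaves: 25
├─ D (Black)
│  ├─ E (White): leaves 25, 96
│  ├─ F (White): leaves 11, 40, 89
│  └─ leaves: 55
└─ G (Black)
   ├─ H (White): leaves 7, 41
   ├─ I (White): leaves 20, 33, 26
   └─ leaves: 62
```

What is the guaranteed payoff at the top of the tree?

C (White): max(1, 32) = 32
B (Black): min(32, 25) = 25
E (White): max(25, 96) = 96
F (White): max(11, 40, 89) = 89
D (Black): min(96, 89, 55) = 55
H (White): max(7, 41) = 41
I (White): max(20, 33, 26) = 33
G (Black): min(41, 33, 62) = 33
Root (White): max(25, 55, 33) = 55

55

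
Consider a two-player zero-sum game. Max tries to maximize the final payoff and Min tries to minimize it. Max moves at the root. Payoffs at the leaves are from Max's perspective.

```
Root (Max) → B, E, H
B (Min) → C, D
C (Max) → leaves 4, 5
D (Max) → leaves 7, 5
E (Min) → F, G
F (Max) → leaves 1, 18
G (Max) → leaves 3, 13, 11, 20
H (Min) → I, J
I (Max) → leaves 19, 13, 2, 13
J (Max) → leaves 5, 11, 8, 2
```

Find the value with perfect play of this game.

18

C (Max): max(4, 5) = 5
D (Max): max(7, 5) = 7
B (Min): min(5, 7) = 5
F (Max): max(1, 18) = 18
G (Max): max(3, 13, 11, 20) = 20
E (Min): min(18, 20) = 18
I (Max): max(19, 13, 2, 13) = 19
J (Max): max(5, 11, 8, 2) = 11
H (Min): min(19, 11) = 11
Root (Max): max(5, 18, 11) = 18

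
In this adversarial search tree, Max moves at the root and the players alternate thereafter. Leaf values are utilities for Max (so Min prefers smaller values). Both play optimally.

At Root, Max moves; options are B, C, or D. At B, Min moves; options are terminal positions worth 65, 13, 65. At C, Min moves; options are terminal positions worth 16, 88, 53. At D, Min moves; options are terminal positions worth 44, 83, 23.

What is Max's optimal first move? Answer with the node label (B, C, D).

D

B (Min): min(65, 13, 65) = 13
C (Min): min(16, 88, 53) = 16
D (Min): min(44, 83, 23) = 23
Root (Max): max(13, 16, 23) = 23
Max picks the child with the highest value: D (value 23).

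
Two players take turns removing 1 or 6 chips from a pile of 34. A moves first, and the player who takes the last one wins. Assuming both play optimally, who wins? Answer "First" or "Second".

First

Mark each pile size as W (mover wins) or L (mover loses):
i:   0  1  2  3  4  5  6  7  8  9 10 11 12 13 14 15 16 17 18 19 20 21 22 23 24 25 26 27 28 29 30 31 32 33 34
     L  W  L  W  L  W  W  L  W  L  W  L  W  W  L  W  L  W  L  W  W  L  W  L  W  L  W  W  L  W  L  W  L  W  W
Position 34 is W, so the first player wins.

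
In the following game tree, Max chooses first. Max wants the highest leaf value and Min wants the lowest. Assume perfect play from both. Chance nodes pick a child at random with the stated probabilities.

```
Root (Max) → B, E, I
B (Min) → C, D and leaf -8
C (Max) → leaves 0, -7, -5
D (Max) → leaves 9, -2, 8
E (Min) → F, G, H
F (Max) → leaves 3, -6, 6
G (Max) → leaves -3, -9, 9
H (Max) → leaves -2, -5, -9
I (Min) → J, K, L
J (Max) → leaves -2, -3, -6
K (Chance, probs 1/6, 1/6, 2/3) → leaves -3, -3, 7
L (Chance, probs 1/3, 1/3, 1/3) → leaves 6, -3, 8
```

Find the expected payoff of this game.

C (Max): max(0, -7, -5) = 0
D (Max): max(9, -2, 8) = 9
B (Min): min(0, 9, -8) = -8
F (Max): max(3, -6, 6) = 6
G (Max): max(-3, -9, 9) = 9
H (Max): max(-2, -5, -9) = -2
E (Min): min(6, 9, -2) = -2
J (Max): max(-2, -3, -6) = -2
K (Chance): 1/6·-3 + 1/6·-3 + 2/3·7 = 3.67
L (Chance): 1/3·6 + 1/3·-3 + 1/3·8 = 3.67
I (Min): min(-2, 3.67, 3.67) = -2
Root (Max): max(-8, -2, -2) = -2

-2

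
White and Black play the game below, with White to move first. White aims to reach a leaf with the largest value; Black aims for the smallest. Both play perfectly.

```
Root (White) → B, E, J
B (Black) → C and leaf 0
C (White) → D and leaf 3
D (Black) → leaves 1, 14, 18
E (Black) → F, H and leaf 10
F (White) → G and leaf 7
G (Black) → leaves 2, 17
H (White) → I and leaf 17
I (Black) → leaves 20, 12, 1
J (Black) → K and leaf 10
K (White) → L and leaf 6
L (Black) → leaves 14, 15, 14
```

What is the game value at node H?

17

I: min(20, 12, 1) = 1
H: max(1, 17) = 17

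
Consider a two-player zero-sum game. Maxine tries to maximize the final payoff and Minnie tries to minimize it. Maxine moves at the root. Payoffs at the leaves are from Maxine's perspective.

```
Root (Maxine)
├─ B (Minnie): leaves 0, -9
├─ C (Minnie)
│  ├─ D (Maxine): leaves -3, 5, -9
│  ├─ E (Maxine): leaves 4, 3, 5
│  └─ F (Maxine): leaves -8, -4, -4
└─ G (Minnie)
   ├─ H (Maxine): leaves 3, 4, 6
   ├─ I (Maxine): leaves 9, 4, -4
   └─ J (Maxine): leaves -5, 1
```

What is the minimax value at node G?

1

H: max(3, 4, 6) = 6
I: max(9, 4, -4) = 9
J: max(-5, 1) = 1
G: min(6, 9, 1) = 1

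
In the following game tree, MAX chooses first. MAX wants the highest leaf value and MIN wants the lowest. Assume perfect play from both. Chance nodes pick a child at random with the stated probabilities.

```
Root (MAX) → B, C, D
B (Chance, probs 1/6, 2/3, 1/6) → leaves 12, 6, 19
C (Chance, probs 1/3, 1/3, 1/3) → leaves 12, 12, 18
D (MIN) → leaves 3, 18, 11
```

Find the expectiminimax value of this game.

B (Chance): 1/6·12 + 2/3·6 + 1/6·19 = 9.17
C (Chance): 1/3·12 + 1/3·12 + 1/3·18 = 14
D (MIN): min(3, 18, 11) = 3
Root (MAX): max(9.17, 14, 3) = 14

14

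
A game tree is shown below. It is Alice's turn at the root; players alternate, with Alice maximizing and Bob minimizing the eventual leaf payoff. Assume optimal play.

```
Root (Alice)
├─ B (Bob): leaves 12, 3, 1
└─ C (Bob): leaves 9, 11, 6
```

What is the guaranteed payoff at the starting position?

B (Bob): min(12, 3, 1) = 1
C (Bob): min(9, 11, 6) = 6
Root (Alice): max(1, 6) = 6

6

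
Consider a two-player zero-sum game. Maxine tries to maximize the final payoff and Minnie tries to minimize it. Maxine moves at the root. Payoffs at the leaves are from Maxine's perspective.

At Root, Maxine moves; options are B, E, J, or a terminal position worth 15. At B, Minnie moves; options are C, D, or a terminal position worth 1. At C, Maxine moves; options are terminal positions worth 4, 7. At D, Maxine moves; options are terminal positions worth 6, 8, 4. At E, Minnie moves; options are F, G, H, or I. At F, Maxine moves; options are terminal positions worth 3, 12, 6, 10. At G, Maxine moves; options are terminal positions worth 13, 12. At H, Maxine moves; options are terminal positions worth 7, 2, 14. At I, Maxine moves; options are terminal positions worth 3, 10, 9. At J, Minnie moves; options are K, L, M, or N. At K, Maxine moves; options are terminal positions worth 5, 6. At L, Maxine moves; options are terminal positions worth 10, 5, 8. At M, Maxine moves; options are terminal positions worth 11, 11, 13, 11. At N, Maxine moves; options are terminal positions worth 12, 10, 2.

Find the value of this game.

15

C (Maxine): max(4, 7) = 7
D (Maxine): max(6, 8, 4) = 8
B (Minnie): min(7, 8, 1) = 1
F (Maxine): max(3, 12, 6, 10) = 12
G (Maxine): max(13, 12) = 13
H (Maxine): max(7, 2, 14) = 14
I (Maxine): max(3, 10, 9) = 10
E (Minnie): min(12, 13, 14, 10) = 10
K (Maxine): max(5, 6) = 6
L (Maxine): max(10, 5, 8) = 10
M (Maxine): max(11, 11, 13, 11) = 13
N (Maxine): max(12, 10, 2) = 12
J (Minnie): min(6, 10, 13, 12) = 6
Root (Maxine): max(1, 10, 6, 15) = 15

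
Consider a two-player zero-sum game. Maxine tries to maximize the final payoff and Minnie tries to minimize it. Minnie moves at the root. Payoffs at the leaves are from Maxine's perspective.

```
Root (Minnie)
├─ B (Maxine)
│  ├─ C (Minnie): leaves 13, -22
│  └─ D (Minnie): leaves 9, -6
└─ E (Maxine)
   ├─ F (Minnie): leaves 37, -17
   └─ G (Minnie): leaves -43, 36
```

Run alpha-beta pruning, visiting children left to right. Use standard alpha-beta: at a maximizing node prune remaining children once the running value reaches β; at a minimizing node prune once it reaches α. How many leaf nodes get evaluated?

C [α=-∞,β=+∞]: v=-22
D [α=-22,β=+∞]: v=-6
B [α=-∞,β=+∞]: v=-6
F [α=-∞,β=-6]: v=-17
G [α=-17,β=-6]: v=-43 after child 1 ≤ α → α-cutoff, skip 1
E [α=-∞,β=-6]: v=-17
Root [α=-∞,β=+∞]: v=-17
Leaves evaluated: 7 of 8.

7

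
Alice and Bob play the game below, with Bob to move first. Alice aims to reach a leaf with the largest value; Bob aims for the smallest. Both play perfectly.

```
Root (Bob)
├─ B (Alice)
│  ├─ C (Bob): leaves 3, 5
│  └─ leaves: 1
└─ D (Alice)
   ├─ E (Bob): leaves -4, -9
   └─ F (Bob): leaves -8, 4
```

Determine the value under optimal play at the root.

C (Bob): min(3, 5) = 3
B (Alice): max(3, 1) = 3
E (Bob): min(-4, -9) = -9
F (Bob): min(-8, 4) = -8
D (Alice): max(-9, -8) = -8
Root (Bob): min(3, -8) = -8

-8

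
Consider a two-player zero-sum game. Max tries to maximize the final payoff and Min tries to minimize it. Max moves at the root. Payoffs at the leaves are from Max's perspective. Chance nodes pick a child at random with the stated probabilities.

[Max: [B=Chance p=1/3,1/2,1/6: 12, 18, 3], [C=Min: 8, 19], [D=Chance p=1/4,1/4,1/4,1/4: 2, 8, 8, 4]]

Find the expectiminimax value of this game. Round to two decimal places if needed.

B (Chance): 1/3·12 + 1/2·18 + 1/6·3 = 13.5
C (Min): min(8, 19) = 8
D (Chance): 1/4·2 + 1/4·8 + 1/4·8 + 1/4·4 = 5.5
Root (Max): max(13.5, 8, 5.5) = 13.5

13.5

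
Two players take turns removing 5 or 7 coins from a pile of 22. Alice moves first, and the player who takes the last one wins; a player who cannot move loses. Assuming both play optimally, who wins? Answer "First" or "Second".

Positions where the player to move wins (W) vs loses (L):
i:   0  1  2  3  4  5  6  7  8  9 10 11 12 13 14 15 16 17 18 19 20 21 22
     L  L  L  L  L  W  W  W  W  W  W  W  L  L  L  L  L  W  W  W  W  W  W
Position 22 is W, so the first player wins.

First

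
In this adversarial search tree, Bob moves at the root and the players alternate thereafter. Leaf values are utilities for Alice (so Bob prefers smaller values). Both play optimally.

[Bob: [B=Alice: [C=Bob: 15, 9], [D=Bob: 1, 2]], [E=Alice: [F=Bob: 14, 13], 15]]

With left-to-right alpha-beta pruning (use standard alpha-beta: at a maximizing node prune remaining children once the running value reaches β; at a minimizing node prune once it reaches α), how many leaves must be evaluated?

5

C [α=-∞,β=+∞]: v=9
D [α=9,β=+∞]: v=1 after child 1 ≤ α → α-cutoff, skip 1
B [α=-∞,β=+∞]: v=9
F [α=-∞,β=9]: v=13
E [α=-∞,β=9]: v=13 after child 1 ≥ β → β-cutoff, skip 1
Root [α=-∞,β=+∞]: v=9
Leaves evaluated: 5 of 7.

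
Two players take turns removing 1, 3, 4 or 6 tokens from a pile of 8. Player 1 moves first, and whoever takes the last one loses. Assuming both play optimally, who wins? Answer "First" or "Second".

i:   0  1  2  3  4  5  6  7  8
     W  L  W  L  W  W  W  W  L
Position 8 is L, so the second player wins.

Second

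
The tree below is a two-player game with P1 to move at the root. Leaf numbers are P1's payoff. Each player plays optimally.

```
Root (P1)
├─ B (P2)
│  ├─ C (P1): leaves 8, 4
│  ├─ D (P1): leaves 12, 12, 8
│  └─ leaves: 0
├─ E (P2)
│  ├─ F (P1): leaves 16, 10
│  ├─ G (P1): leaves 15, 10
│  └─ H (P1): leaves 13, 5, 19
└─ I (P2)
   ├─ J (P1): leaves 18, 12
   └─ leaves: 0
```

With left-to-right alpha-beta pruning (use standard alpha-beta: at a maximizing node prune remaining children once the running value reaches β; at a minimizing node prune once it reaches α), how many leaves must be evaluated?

14

C [α=-∞,β=+∞]: v=8
D [α=-∞,β=8]: v=12 after child 1 ≥ β → β-cutoff, skip 2
B [α=-∞,β=+∞]: v=0
F [α=0,β=+∞]: v=16
G [α=0,β=16]: v=15
H [α=0,β=15]: v=19
E [α=0,β=+∞]: v=15
J [α=15,β=+∞]: v=18
I [α=15,β=+∞]: v=0
Root [α=-∞,β=+∞]: v=15
Leaves evaluated: 14 of 16.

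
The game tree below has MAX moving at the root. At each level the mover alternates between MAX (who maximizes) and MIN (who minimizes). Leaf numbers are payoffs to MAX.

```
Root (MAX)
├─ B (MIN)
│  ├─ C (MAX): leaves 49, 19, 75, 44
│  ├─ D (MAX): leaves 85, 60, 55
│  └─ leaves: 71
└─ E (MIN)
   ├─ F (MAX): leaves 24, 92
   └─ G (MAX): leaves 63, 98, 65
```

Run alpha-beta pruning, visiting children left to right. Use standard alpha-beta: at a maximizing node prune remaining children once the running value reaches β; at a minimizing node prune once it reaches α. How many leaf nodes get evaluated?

C [α=-∞,β=+∞]: v=75
D [α=-∞,β=75]: v=85 after child 1 ≥ β → β-cutoff, skip 2
B [α=-∞,β=+∞]: v=71
F [α=71,β=+∞]: v=92
G [α=71,β=92]: v=98 after child 2 ≥ β → β-cutoff, skip 1
E [α=71,β=+∞]: v=92
Root [α=-∞,β=+∞]: v=92
Leaves evaluated: 10 of 13.

10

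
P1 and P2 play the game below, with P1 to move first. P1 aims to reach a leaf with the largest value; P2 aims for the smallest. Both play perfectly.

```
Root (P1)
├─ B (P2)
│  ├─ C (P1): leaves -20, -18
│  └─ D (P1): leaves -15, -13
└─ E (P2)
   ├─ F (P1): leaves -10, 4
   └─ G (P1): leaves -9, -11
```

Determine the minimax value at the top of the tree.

C (P1): max(-20, -18) = -18
D (P1): max(-15, -13) = -13
B (P2): min(-18, -13) = -18
F (P1): max(-10, 4) = 4
G (P1): max(-9, -11) = -9
E (P2): min(4, -9) = -9
Root (P1): max(-18, -9) = -9

-9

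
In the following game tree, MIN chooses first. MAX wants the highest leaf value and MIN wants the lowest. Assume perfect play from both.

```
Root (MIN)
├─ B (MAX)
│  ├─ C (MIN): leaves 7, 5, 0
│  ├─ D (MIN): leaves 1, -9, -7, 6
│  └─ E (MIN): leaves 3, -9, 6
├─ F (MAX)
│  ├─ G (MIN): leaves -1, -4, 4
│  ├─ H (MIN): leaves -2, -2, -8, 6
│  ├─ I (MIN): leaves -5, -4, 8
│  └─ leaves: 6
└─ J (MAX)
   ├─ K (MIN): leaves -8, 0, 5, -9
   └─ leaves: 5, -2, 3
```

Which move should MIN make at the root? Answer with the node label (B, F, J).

C (MIN): min(7, 5, 0) = 0
D (MIN): min(1, -9, -7, 6) = -9
E (MIN): min(3, -9, 6) = -9
B (MAX): max(0, -9, -9) = 0
G (MIN): min(-1, -4, 4) = -4
H (MIN): min(-2, -2, -8, 6) = -8
I (MIN): min(-5, -4, 8) = -5
F (MAX): max(-4, -8, -5, 6) = 6
K (MIN): min(-8, 0, 5, -9) = -9
J (MAX): max(-9, 5, -2, 3) = 5
Root (MIN): min(0, 6, 5) = 0
MIN picks the child with the lowest value: B (value 0).

B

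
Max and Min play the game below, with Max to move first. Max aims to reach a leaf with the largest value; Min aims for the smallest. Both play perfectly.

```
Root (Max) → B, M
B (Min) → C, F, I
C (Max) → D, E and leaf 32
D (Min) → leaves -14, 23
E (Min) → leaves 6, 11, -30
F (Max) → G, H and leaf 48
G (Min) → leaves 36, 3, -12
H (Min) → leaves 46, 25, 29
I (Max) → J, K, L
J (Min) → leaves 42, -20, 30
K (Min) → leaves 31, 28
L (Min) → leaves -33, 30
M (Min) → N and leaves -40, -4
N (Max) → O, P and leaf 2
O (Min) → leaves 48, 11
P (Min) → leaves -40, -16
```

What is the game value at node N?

O: min(48, 11) = 11
P: min(-40, -16) = -40
N: max(11, -40, 2) = 11

11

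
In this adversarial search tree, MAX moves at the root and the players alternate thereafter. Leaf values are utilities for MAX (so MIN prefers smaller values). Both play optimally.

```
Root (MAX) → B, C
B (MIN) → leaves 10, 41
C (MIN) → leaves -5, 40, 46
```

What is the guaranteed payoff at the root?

B (MIN): min(10, 41) = 10
C (MIN): min(-5, 40, 46) = -5
Root (MAX): max(10, -5) = 10

10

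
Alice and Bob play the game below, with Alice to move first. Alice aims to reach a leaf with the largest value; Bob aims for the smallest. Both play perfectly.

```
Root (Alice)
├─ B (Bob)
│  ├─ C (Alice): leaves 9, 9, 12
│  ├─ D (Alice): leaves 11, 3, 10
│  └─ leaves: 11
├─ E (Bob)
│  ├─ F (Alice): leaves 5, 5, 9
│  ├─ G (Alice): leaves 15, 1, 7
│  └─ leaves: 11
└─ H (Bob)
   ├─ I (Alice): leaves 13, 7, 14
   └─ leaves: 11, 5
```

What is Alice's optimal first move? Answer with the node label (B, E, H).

B

C (Alice): max(9, 9, 12) = 12
D (Alice): max(11, 3, 10) = 11
B (Bob): min(12, 11, 11) = 11
F (Alice): max(5, 5, 9) = 9
G (Alice): max(15, 1, 7) = 15
E (Bob): min(9, 15, 11) = 9
I (Alice): max(13, 7, 14) = 14
H (Bob): min(14, 11, 5) = 5
Root (Alice): max(11, 9, 5) = 11
Alice picks the child with the highest value: B (value 11).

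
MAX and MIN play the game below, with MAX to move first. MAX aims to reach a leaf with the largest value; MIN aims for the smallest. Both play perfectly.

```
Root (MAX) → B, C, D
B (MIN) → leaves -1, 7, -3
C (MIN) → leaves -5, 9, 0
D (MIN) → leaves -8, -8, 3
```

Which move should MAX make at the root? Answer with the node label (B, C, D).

B (MIN): min(-1, 7, -3) = -3
C (MIN): min(-5, 9, 0) = -5
D (MIN): min(-8, -8, 3) = -8
Root (MAX): max(-3, -5, -8) = -3
MAX picks the child with the highest value: B (value -3).

B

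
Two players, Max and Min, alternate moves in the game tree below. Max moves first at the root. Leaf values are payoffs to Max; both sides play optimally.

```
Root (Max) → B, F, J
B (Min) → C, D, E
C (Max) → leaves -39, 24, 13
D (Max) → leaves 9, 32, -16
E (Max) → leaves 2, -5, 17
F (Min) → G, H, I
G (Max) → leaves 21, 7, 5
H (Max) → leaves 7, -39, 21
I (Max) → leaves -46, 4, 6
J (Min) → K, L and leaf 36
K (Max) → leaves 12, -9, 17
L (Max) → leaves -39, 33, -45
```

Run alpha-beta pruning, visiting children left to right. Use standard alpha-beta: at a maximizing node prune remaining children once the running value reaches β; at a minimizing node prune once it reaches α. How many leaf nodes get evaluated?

C [α=-∞,β=+∞]: v=24
D [α=-∞,β=24]: v=32 after child 2 ≥ β → β-cutoff, skip 1
E [α=-∞,β=24]: v=17
B [α=-∞,β=+∞]: v=17
G [α=17,β=+∞]: v=21
H [α=17,β=21]: v=21
I [α=17,β=21]: v=6
F [α=17,β=+∞]: v=6
K [α=17,β=+∞]: v=17
J [α=17,β=+∞]: v=17 after child 1 ≤ α → α-cutoff, skip 2
Root [α=-∞,β=+∞]: v=17
Leaves evaluated: 20 of 25.

20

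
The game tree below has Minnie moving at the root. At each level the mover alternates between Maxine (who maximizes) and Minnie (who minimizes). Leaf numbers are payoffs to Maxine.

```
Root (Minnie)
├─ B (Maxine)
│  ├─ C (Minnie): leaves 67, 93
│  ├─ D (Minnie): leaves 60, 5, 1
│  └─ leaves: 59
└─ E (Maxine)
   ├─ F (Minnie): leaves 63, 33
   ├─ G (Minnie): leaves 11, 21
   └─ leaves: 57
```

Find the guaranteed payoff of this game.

C (Minnie): min(67, 93) = 67
D (Minnie): min(60, 5, 1) = 1
B (Maxine): max(67, 1, 59) = 67
F (Minnie): min(63, 33) = 33
G (Minnie): min(11, 21) = 11
E (Maxine): max(33, 11, 57) = 57
Root (Minnie): min(67, 57) = 57

57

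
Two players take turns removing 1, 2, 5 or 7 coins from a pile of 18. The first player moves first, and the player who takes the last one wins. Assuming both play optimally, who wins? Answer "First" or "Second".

Second

Compute winning (W) and losing (L) positions by backward induction:
i:   0  1  2  3  4  5  6  7  8  9 10 11 12 13 14 15 16 17 18
     L  W  W  L  W  W  L  W  W  L  W  W  L  W  W  L  W  W  L
Position 18 is L, so the second player wins.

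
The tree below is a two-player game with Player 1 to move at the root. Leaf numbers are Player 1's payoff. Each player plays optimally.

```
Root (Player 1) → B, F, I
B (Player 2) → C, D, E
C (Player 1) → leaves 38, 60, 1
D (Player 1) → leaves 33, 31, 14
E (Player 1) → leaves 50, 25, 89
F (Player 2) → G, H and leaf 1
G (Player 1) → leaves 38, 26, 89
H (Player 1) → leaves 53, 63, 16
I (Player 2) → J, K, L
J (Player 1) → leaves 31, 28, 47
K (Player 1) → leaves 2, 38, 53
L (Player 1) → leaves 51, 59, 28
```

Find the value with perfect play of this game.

C (Player 1): max(38, 60, 1) = 60
D (Player 1): max(33, 31, 14) = 33
E (Player 1): max(50, 25, 89) = 89
B (Player 2): min(60, 33, 89) = 33
G (Player 1): max(38, 26, 89) = 89
H (Player 1): max(53, 63, 16) = 63
F (Player 2): min(89, 63, 1) = 1
J (Player 1): max(31, 28, 47) = 47
K (Player 1): max(2, 38, 53) = 53
L (Player 1): max(51, 59, 28) = 59
I (Player 2): min(47, 53, 59) = 47
Root (Player 1): max(33, 1, 47) = 47

47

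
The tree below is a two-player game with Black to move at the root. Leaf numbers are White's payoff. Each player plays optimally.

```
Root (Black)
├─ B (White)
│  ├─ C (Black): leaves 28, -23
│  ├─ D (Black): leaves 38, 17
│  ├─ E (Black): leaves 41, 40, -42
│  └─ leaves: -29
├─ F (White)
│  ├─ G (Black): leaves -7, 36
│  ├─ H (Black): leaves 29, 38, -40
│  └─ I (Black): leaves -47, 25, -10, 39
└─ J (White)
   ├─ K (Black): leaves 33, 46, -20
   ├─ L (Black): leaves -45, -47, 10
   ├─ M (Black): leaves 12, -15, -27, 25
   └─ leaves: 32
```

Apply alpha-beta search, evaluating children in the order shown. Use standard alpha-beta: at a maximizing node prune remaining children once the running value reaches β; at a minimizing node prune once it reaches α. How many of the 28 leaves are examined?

C [α=-∞,β=+∞]: v=-23
D [α=-23,β=+∞]: v=17
E [α=17,β=+∞]: v=-42
B [α=-∞,β=+∞]: v=17
G [α=-∞,β=17]: v=-7
H [α=-7,β=17]: v=-40
I [α=-7,β=17]: v=-47 after child 1 ≤ α → α-cutoff, skip 3
F [α=-∞,β=17]: v=-7
K [α=-∞,β=-7]: v=-20
L [α=-20,β=-7]: v=-45 after child 1 ≤ α → α-cutoff, skip 2
M [α=-20,β=-7]: v=-27 after child 3 ≤ α → α-cutoff, skip 1
J [α=-∞,β=-7]: v=32
Root [α=-∞,β=+∞]: v=-7
Leaves evaluated: 22 of 28.

22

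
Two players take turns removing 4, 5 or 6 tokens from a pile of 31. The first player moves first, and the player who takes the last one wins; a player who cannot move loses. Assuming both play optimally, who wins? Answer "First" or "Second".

Second

W/L table (W = player to move can force a win):
i:   0  1  2  3  4  5  6  7  8  9 10 11 12 13 14 15 16 17 18 19 20 21 22 23 24 25 26 27 28 29 30 31
     L  L  L  L  W  W  W  W  W  W  L  L  L  L  W  W  W  W  W  W  L  L  L  L  W  W  W  W  W  W  L  L
Position 31 is L, so the second player wins.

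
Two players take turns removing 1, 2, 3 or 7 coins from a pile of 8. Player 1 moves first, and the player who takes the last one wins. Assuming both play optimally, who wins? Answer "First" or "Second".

Second

W/L table (W = player to move can force a win):
i:   0  1  2  3  4  5  6  7  8
     L  W  W  W  L  W  W  W  L
Position 8 is L, so the second player wins.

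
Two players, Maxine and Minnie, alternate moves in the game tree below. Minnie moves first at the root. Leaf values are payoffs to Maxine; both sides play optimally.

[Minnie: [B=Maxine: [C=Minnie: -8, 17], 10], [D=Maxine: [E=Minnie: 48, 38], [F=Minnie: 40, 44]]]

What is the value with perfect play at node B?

10

C: min(-8, 17) = -8
B: max(-8, 10) = 10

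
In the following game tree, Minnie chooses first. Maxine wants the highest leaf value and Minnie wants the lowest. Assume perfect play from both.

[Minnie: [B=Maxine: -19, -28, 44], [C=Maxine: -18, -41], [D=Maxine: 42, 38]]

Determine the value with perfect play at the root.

B (Maxine): max(-19, -28, 44) = 44
C (Maxine): max(-18, -41) = -18
D (Maxine): max(42, 38) = 42
Root (Minnie): min(44, -18, 42) = -18

-18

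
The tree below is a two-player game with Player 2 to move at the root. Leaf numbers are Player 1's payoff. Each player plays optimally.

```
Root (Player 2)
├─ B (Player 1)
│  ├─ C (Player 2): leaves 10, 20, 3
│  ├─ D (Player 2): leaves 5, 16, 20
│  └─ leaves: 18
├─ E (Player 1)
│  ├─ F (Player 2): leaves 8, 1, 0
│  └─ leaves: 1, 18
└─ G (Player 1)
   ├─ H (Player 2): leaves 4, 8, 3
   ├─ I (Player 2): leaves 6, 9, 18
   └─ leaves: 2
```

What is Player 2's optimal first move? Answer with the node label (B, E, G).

C (Player 2): min(10, 20, 3) = 3
D (Player 2): min(5, 16, 20) = 5
B (Player 1): max(3, 5, 18) = 18
F (Player 2): min(8, 1, 0) = 0
E (Player 1): max(0, 1, 18) = 18
H (Player 2): min(4, 8, 3) = 3
I (Player 2): min(6, 9, 18) = 6
G (Player 1): max(3, 6, 2) = 6
Root (Player 2): min(18, 18, 6) = 6
Player 2 picks the child with the lowest value: G (value 6).

G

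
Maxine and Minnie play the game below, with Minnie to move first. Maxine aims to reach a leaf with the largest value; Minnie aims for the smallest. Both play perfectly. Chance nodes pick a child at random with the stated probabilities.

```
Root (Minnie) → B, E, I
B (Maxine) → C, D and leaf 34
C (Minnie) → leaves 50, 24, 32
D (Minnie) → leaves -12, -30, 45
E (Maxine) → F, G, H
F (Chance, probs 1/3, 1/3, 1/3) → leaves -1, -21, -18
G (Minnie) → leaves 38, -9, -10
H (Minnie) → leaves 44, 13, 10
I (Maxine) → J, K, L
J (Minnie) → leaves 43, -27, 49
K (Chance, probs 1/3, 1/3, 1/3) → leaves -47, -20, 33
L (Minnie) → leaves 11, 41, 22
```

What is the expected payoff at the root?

C (Minnie): min(50, 24, 32) = 24
D (Minnie): min(-12, -30, 45) = -30
B (Maxine): max(24, -30, 34) = 34
F (Chance): 1/3·-1 + 1/3·-21 + 1/3·-18 = -13.33
G (Minnie): min(38, -9, -10) = -10
H (Minnie): min(44, 13, 10) = 10
E (Maxine): max(-13.33, -10, 10) = 10
J (Minnie): min(43, -27, 49) = -27
K (Chance): 1/3·-47 + 1/3·-20 + 1/3·33 = -11.33
L (Minnie): min(11, 41, 22) = 11
I (Maxine): max(-27, -11.33, 11) = 11
Root (Minnie): min(34, 10, 11) = 10

10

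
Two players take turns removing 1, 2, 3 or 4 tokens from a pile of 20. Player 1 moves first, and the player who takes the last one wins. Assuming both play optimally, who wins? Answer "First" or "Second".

Compute winning (W) and losing (L) positions by backward induction:
i:   0  1  2  3  4  5  6  7  8  9 10 11 12 13 14 15 16 17 18 19 20
     L  W  W  W  W  L  W  W  W  W  L  W  W  W  W  L  W  W  W  W  L
Position 20 is L, so the second player wins.

Second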